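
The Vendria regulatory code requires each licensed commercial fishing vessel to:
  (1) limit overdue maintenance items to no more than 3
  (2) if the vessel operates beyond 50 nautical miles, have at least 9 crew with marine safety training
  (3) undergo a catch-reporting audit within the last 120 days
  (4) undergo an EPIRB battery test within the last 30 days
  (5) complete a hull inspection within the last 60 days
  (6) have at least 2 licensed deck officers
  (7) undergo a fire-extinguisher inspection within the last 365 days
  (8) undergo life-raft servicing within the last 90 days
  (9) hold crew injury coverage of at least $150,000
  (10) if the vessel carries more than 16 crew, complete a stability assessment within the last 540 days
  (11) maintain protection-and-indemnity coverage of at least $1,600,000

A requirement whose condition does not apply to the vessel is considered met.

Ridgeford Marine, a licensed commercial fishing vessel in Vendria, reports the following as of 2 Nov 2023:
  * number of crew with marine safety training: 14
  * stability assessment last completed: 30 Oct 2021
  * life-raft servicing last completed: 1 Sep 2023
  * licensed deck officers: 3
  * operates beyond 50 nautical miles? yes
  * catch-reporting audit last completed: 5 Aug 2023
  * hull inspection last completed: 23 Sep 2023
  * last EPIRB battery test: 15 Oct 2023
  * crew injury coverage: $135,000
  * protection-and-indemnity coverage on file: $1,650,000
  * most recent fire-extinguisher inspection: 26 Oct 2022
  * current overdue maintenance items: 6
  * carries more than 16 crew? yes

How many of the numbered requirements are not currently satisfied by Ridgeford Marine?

4

1. overdue maintenance items 6 > 3 → not met
2. condition 'operates beyond 50 nautical miles' holds; crew with marine safety training 14 ≥ 9 → met
3. catch-reporting audit 89 days ago vs limit 120 → met
4. EPIRB battery test 18 days ago vs limit 30 → met
5. hull inspection 40 days ago vs limit 60 → met
6. licensed deck officers 3 ≥ 2 → met
7. fire-extinguisher inspection 372 days ago vs limit 365 → not met
8. life-raft servicing 62 days ago vs limit 90 → met
9. crew injury coverage $135,000 < $150,000 → not met
10. condition 'carries more than 16 crew' holds; stability assessment 733 days ago vs limit 540 → not met
11. protection-and-indemnity coverage $1,650,000 ≥ $1,600,000 → met
Not met: 4 of 11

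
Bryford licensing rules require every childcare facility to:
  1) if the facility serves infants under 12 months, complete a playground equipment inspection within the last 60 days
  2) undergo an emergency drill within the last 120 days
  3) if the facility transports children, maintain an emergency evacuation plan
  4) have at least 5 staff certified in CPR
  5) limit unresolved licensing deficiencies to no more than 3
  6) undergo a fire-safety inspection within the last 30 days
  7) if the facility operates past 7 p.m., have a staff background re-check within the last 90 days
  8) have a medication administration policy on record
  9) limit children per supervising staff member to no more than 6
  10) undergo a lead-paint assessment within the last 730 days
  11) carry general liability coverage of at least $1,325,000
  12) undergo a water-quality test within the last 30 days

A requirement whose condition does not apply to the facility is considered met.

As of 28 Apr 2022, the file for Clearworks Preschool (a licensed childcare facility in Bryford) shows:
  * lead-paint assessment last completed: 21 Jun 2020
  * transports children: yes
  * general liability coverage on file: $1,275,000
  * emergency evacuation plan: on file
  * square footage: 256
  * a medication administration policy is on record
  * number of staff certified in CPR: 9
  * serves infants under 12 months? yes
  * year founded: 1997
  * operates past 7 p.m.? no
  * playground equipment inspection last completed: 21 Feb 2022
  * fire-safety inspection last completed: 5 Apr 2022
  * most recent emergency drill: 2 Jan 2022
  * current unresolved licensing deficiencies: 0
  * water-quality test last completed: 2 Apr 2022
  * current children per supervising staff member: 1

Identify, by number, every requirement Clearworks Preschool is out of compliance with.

1, 11

1. condition 'serves infants under 12 months' holds; playground equipment inspection 66 days ago vs limit 60 → not met
2. emergency drill 116 days ago vs limit 120 → met
3. condition 'transports children' holds; emergency evacuation plan present → met
4. staff certified in CPR 9 ≥ 5 → met
5. unresolved licensing deficiencies 0 ≤ 3 → met
6. fire-safety inspection 23 days ago vs limit 30 → met
7. condition 'operates past 7 p.m.' does not hold → requirement n/a → met
8. medication administration policy present → met
9. children per supervising staff member 1 ≤ 6 → met
10. lead-paint assessment 676 days ago vs limit 730 → met
11. general liability coverage $1,275,000 < $1,325,000 → not met
12. water-quality test 26 days ago vs limit 30 → met
Not met: 1, 11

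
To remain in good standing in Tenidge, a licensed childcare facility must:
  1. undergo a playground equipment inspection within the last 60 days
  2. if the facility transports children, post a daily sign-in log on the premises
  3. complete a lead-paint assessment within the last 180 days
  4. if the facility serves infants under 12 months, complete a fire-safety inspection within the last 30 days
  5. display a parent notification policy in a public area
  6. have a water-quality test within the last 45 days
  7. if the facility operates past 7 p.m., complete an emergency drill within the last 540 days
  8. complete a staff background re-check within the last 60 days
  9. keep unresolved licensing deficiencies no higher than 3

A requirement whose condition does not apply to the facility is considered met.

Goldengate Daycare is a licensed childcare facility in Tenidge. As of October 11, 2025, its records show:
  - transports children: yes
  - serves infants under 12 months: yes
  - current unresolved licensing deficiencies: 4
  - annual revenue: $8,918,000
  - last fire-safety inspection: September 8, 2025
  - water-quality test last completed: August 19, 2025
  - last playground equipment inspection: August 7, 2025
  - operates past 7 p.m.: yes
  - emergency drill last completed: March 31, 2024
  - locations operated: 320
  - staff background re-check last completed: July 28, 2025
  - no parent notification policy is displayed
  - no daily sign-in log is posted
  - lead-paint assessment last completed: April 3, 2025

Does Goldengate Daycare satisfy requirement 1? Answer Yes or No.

No

1. playground equipment inspection 65 days ago vs limit 60 → not met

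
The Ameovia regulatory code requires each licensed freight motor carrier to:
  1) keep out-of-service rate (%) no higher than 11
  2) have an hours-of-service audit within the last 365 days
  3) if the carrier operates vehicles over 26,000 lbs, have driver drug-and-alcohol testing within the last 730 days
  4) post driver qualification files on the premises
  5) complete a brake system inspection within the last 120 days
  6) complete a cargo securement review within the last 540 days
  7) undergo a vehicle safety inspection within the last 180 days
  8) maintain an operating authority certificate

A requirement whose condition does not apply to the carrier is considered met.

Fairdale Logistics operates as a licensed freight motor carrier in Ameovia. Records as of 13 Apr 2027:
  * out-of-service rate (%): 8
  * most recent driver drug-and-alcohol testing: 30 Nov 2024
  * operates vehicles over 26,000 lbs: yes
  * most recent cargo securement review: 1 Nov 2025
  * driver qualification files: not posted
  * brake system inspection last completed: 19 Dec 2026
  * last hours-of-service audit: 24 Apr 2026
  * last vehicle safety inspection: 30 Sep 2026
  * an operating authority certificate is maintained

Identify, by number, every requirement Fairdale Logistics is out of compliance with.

1. out-of-service rate (%) 8 ≤ 11 → met
2. hours-of-service audit 354 days ago vs limit 365 → met
3. condition 'operates vehicles over 26,000 lbs' holds; driver drug-and-alcohol testing 864 days ago vs limit 730 → not met
4. driver qualification files absent → not met
5. brake system inspection 115 days ago vs limit 120 → met
6. cargo securement review 528 days ago vs limit 540 → met
7. vehicle safety inspection 195 days ago vs limit 180 → not met
8. operating authority certificate present → met
Not met: 3, 4, 7

3, 4, 7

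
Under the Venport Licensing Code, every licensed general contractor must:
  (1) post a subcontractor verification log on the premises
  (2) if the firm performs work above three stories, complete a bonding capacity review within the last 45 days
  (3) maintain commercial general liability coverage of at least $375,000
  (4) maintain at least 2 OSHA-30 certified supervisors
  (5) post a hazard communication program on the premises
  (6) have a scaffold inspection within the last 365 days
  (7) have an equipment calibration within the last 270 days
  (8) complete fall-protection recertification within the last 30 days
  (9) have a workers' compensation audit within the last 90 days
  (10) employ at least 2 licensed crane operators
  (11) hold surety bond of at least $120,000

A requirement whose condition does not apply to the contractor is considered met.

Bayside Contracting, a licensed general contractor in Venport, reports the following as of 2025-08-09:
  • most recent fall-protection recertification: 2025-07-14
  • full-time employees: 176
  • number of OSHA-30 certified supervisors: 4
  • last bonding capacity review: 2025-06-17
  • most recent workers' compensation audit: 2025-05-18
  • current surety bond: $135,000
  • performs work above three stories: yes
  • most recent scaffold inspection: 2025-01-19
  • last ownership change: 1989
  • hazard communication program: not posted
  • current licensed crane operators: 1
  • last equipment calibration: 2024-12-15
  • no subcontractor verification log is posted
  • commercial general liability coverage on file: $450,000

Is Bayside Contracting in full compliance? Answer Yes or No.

1. subcontractor verification log absent → not met
2. condition 'performs work above three stories' holds; bonding capacity review 53 days ago vs limit 45 → not met
3. commercial general liability coverage $450,000 ≥ $375,000 → met
4. OSHA-30 certified supervisors 4 ≥ 2 → met
5. hazard communication program absent → not met
6. scaffold inspection 202 days ago vs limit 365 → met
7. equipment calibration 237 days ago vs limit 270 → met
8. fall-protection recertification 26 days ago vs limit 30 → met
9. workers' compensation audit 83 days ago vs limit 90 → met
10. licensed crane operators 1 < 2 → not met
11. surety bond $135,000 ≥ $120,000 → met
Not met: 1, 2, 5, 10

No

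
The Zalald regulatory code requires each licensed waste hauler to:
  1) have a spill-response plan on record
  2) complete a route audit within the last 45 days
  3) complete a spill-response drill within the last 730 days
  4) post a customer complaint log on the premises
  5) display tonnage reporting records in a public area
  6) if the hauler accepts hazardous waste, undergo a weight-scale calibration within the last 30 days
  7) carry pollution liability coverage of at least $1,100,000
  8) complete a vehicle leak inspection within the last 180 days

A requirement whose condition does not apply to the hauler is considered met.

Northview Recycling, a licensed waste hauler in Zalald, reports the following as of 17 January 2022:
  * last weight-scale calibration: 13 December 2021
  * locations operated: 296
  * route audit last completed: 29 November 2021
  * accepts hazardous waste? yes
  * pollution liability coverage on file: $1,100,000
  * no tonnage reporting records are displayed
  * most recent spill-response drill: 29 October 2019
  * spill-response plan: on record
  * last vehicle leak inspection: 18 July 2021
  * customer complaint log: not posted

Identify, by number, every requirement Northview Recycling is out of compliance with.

1. spill-response plan present → met
2. route audit 49 days ago vs limit 45 → not met
3. spill-response drill 811 days ago vs limit 730 → not met
4. customer complaint log absent → not met
5. tonnage reporting records absent → not met
6. condition 'accepts hazardous waste' holds; weight-scale calibration 35 days ago vs limit 30 → not met
7. pollution liability coverage $1,100,000 ≥ $1,100,000 → met
8. vehicle leak inspection 183 days ago vs limit 180 → not met
Not met: 2, 3, 4, 5, 6, 8

2, 3, 4, 5, 6, 8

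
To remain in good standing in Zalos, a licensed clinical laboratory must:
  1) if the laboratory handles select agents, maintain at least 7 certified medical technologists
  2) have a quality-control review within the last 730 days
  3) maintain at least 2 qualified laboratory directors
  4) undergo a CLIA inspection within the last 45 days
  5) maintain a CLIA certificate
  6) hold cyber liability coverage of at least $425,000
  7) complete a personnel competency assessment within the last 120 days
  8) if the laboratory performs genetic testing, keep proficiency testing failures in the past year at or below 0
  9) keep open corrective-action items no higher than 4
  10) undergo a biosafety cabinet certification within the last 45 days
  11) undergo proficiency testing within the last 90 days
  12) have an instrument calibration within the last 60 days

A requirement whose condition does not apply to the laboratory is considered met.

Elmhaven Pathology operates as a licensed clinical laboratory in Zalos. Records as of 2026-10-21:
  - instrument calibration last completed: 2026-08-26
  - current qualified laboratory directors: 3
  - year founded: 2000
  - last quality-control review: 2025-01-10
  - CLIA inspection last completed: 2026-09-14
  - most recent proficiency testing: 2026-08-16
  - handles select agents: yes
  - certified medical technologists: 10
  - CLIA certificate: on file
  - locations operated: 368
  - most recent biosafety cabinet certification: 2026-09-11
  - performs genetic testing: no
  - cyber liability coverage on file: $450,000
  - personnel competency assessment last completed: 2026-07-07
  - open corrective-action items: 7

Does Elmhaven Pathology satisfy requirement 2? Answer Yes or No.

2. quality-control review 649 days ago vs limit 730 → met

Yes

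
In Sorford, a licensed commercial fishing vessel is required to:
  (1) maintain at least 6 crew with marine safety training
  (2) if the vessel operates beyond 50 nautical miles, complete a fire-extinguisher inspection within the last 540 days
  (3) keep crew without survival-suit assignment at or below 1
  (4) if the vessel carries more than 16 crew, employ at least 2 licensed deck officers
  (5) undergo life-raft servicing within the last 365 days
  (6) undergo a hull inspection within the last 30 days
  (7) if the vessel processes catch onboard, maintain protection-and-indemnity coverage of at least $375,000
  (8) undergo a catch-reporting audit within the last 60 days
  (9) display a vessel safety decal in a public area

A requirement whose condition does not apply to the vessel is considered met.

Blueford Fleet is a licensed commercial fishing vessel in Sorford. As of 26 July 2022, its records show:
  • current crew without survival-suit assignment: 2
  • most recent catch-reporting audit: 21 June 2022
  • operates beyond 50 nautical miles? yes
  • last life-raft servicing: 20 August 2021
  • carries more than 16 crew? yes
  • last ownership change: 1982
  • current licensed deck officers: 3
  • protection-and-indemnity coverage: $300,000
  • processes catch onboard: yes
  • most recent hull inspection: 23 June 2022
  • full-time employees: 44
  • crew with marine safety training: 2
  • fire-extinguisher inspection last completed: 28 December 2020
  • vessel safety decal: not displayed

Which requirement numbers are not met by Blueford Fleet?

1, 2, 3, 6, 7, 9

1. crew with marine safety training 2 < 6 → not met
2. condition 'operates beyond 50 nautical miles' holds; fire-extinguisher inspection 575 days ago vs limit 540 → not met
3. crew without survival-suit assignment 2 > 1 → not met
4. condition 'carries more than 16 crew' holds; licensed deck officers 3 ≥ 2 → met
5. life-raft servicing 340 days ago vs limit 365 → met
6. hull inspection 33 days ago vs limit 30 → not met
7. condition 'processes catch onboard' holds; protection-and-indemnity coverage $300,000 < $375,000 → not met
8. catch-reporting audit 35 days ago vs limit 60 → met
9. vessel safety decal absent → not met
Not met: 1, 2, 3, 6, 7, 9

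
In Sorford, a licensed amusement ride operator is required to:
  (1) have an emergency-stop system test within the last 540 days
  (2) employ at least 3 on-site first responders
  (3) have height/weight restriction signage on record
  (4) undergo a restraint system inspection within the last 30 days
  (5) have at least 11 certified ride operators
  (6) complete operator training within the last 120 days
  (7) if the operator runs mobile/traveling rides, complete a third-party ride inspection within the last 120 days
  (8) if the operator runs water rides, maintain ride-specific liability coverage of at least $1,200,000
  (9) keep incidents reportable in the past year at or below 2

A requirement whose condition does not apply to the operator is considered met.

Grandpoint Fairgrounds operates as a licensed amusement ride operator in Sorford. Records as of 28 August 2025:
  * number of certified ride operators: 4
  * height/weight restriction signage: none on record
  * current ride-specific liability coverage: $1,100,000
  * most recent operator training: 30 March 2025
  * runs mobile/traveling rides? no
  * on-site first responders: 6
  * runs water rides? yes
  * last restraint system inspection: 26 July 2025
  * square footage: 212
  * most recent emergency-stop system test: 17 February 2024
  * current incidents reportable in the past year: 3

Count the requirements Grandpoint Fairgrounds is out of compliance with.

7

1. emergency-stop system test 558 days ago vs limit 540 → not met
2. on-site first responders 6 ≥ 3 → met
3. height/weight restriction signage absent → not met
4. restraint system inspection 33 days ago vs limit 30 → not met
5. certified ride operators 4 < 11 → not met
6. operator training 151 days ago vs limit 120 → not met
7. condition 'runs mobile/traveling rides' does not hold → requirement n/a → met
8. condition 'runs water rides' holds; ride-specific liability coverage $1,100,000 < $1,200,000 → not met
9. incidents reportable in the past year 3 > 2 → not met
Not met: 7 of 9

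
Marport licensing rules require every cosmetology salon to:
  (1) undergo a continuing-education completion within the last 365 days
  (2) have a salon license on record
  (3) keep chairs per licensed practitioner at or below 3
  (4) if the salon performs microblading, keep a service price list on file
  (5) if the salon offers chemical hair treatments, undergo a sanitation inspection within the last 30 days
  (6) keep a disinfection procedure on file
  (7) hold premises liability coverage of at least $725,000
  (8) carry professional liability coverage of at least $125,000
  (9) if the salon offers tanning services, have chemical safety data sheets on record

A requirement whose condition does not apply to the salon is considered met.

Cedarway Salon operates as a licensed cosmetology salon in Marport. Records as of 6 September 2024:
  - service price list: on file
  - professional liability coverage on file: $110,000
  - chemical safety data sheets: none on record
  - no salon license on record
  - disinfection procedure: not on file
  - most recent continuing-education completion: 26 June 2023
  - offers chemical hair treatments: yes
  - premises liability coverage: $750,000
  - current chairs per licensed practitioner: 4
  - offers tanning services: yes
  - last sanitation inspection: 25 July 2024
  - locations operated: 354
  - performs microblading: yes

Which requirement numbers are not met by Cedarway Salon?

1. continuing-education completion 438 days ago vs limit 365 → not met
2. salon license absent → not met
3. chairs per licensed practitioner 4 > 3 → not met
4. condition 'performs microblading' holds; service price list present → met
5. condition 'offers chemical hair treatments' holds; sanitation inspection 43 days ago vs limit 30 → not met
6. disinfection procedure absent → not met
7. premises liability coverage $750,000 ≥ $725,000 → met
8. professional liability coverage $110,000 < $125,000 → not met
9. condition 'offers tanning services' holds; chemical safety data sheets absent → not met
Not met: 1, 2, 3, 5, 6, 8, 9

1, 2, 3, 5, 6, 8, 9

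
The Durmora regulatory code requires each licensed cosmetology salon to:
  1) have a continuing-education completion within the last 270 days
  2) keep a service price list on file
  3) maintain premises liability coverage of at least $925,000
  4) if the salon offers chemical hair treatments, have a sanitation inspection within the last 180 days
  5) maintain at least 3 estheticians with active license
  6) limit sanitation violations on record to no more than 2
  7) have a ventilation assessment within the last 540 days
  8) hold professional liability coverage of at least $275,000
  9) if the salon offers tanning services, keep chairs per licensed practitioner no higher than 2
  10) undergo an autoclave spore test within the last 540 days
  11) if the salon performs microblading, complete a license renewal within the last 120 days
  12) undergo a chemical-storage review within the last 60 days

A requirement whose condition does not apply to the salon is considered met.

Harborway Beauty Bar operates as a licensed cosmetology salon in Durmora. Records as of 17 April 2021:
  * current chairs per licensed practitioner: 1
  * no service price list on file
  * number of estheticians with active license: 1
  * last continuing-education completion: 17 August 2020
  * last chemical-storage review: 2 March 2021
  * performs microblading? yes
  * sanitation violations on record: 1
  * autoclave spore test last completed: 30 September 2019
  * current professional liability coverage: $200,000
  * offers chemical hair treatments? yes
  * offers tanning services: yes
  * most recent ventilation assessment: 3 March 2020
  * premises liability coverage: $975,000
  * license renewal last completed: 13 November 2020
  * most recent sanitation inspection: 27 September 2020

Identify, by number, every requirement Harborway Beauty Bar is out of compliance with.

1. continuing-education completion 243 days ago vs limit 270 → met
2. service price list absent → not met
3. premises liability coverage $975,000 ≥ $925,000 → met
4. condition 'offers chemical hair treatments' holds; sanitation inspection 202 days ago vs limit 180 → not met
5. estheticians with active license 1 < 3 → not met
6. sanitation violations on record 1 ≤ 2 → met
7. ventilation assessment 410 days ago vs limit 540 → met
8. professional liability coverage $200,000 < $275,000 → not met
9. condition 'offers tanning services' holds; chairs per licensed practitioner 1 ≤ 2 → met
10. autoclave spore test 565 days ago vs limit 540 → not met
11. condition 'performs microblading' holds; license renewal 155 days ago vs limit 120 → not met
12. chemical-storage review 46 days ago vs limit 60 → met
Not met: 2, 4, 5, 8, 10, 11

2, 4, 5, 8, 10, 11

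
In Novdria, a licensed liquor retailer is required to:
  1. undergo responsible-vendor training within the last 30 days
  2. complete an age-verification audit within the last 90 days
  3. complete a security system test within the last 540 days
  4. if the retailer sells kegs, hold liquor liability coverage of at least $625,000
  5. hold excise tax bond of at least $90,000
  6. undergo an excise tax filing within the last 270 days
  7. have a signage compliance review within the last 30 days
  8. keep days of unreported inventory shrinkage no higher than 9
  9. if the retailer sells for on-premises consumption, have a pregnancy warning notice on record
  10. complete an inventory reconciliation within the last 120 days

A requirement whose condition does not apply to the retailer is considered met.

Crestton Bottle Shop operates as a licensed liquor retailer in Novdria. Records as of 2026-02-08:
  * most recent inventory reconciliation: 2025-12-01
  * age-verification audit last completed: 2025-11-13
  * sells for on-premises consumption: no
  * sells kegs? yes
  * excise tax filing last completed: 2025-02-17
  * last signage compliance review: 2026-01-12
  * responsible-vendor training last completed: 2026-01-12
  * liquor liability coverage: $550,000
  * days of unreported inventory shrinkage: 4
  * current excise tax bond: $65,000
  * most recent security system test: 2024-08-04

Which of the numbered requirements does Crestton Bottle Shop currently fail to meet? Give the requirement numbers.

3, 4, 5, 6

1. responsible-vendor training 27 days ago vs limit 30 → met
2. age-verification audit 87 days ago vs limit 90 → met
3. security system test 553 days ago vs limit 540 → not met
4. condition 'sells kegs' holds; liquor liability coverage $550,000 < $625,000 → not met
5. excise tax bond $65,000 < $90,000 → not met
6. excise tax filing 356 days ago vs limit 270 → not met
7. signage compliance review 27 days ago vs limit 30 → met
8. days of unreported inventory shrinkage 4 ≤ 9 → met
9. condition 'sells for on-premises consumption' does not hold → requirement n/a → met
10. inventory reconciliation 69 days ago vs limit 120 → met
Not met: 3, 4, 5, 6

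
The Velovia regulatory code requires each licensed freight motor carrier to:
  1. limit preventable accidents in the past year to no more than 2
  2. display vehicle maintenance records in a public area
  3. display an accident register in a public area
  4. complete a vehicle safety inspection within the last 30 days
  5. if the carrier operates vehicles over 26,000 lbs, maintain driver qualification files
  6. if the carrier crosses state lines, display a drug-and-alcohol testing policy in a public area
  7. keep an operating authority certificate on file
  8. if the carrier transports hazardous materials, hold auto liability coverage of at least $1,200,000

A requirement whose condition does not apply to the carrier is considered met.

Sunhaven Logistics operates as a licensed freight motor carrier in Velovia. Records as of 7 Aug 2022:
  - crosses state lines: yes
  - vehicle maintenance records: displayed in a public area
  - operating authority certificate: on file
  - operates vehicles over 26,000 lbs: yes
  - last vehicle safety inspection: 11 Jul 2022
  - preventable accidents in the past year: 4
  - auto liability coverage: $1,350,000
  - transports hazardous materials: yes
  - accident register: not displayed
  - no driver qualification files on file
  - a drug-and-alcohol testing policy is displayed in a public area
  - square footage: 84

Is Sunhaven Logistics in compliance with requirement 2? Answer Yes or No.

Yes

2. vehicle maintenance records present → met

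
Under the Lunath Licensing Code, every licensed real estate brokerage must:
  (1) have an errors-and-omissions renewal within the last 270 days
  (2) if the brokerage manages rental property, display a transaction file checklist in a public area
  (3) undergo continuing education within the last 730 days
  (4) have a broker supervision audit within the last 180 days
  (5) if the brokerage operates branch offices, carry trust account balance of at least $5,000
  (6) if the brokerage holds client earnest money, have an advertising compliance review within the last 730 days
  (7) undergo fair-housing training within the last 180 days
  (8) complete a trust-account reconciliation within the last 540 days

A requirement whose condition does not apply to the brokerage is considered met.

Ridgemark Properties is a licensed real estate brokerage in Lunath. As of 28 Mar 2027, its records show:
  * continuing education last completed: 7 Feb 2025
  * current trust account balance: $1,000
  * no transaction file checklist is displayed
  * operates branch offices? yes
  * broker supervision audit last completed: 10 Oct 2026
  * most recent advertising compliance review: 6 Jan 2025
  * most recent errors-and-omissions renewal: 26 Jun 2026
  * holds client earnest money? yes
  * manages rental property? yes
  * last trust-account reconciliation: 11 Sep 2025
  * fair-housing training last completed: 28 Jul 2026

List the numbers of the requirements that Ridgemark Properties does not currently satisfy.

1, 2, 3, 5, 6, 7, 8

1. errors-and-omissions renewal 275 days ago vs limit 270 → not met
2. condition 'manages rental property' holds; transaction file checklist absent → not met
3. continuing education 779 days ago vs limit 730 → not met
4. broker supervision audit 169 days ago vs limit 180 → met
5. condition 'operates branch offices' holds; trust account balance $1,000 < $5,000 → not met
6. condition 'holds client earnest money' holds; advertising compliance review 811 days ago vs limit 730 → not met
7. fair-housing training 243 days ago vs limit 180 → not met
8. trust-account reconciliation 563 days ago vs limit 540 → not met
Not met: 1, 2, 3, 5, 6, 7, 8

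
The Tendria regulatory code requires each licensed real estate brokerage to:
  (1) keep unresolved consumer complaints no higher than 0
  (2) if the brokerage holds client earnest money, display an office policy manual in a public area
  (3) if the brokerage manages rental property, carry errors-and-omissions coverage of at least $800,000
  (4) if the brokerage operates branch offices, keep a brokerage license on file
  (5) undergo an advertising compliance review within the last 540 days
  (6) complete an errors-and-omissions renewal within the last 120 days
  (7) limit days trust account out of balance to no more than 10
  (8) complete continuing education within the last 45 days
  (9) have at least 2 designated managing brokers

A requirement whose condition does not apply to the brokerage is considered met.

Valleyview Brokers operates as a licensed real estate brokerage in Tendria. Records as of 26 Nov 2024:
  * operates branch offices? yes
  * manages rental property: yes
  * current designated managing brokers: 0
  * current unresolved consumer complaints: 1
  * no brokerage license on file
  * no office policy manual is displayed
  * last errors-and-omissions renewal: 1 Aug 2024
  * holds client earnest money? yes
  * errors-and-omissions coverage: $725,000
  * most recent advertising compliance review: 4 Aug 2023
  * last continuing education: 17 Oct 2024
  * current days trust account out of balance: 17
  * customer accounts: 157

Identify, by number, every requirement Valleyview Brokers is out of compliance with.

1, 2, 3, 4, 7, 9

1. unresolved consumer complaints 1 > 0 → not met
2. condition 'holds client earnest money' holds; office policy manual absent → not met
3. condition 'manages rental property' holds; errors-and-omissions coverage $725,000 < $800,000 → not met
4. condition 'operates branch offices' holds; brokerage license absent → not met
5. advertising compliance review 480 days ago vs limit 540 → met
6. errors-and-omissions renewal 117 days ago vs limit 120 → met
7. days trust account out of balance 17 > 10 → not met
8. continuing education 40 days ago vs limit 45 → met
9. designated managing brokers 0 < 2 → not met
Not met: 1, 2, 3, 4, 7, 9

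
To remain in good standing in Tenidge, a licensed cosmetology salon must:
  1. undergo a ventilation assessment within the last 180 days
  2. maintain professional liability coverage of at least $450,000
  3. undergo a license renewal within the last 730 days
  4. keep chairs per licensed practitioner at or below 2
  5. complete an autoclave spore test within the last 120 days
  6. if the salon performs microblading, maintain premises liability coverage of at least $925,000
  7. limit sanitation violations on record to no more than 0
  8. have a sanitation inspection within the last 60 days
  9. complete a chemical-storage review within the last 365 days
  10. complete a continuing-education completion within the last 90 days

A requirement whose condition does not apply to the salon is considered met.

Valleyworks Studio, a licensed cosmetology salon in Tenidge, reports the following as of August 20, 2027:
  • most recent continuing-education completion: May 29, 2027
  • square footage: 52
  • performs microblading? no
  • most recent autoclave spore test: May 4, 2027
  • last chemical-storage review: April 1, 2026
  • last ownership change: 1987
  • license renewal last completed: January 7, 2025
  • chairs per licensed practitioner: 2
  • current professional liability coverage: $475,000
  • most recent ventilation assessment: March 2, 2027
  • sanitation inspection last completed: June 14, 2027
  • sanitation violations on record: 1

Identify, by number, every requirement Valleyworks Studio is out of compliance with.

3, 7, 8, 9

1. ventilation assessment 171 days ago vs limit 180 → met
2. professional liability coverage $475,000 ≥ $450,000 → met
3. license renewal 955 days ago vs limit 730 → not met
4. chairs per licensed practitioner 2 ≤ 2 → met
5. autoclave spore test 108 days ago vs limit 120 → met
6. condition 'performs microblading' does not hold → requirement n/a → met
7. sanitation violations on record 1 > 0 → not met
8. sanitation inspection 67 days ago vs limit 60 → not met
9. chemical-storage review 506 days ago vs limit 365 → not met
10. continuing-education completion 83 days ago vs limit 90 → met
Not met: 3, 7, 8, 9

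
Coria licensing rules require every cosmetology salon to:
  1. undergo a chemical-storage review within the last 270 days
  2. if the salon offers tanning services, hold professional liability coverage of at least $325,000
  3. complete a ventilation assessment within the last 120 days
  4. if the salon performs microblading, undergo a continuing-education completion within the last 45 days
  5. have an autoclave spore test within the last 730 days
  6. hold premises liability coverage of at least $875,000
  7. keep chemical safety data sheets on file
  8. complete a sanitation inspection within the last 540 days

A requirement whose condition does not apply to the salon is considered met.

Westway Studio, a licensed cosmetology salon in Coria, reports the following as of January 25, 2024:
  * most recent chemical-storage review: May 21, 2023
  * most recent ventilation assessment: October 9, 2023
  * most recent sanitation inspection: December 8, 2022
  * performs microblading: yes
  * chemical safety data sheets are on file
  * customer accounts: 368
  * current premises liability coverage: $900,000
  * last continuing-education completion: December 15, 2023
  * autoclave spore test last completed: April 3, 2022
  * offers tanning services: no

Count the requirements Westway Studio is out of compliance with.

1. chemical-storage review 249 days ago vs limit 270 → met
2. condition 'offers tanning services' does not hold → requirement n/a → met
3. ventilation assessment 108 days ago vs limit 120 → met
4. condition 'performs microblading' holds; continuing-education completion 41 days ago vs limit 45 → met
5. autoclave spore test 662 days ago vs limit 730 → met
6. premises liability coverage $900,000 ≥ $875,000 → met
7. chemical safety data sheets present → met
8. sanitation inspection 413 days ago vs limit 540 → met
Not met: 0 of 8

0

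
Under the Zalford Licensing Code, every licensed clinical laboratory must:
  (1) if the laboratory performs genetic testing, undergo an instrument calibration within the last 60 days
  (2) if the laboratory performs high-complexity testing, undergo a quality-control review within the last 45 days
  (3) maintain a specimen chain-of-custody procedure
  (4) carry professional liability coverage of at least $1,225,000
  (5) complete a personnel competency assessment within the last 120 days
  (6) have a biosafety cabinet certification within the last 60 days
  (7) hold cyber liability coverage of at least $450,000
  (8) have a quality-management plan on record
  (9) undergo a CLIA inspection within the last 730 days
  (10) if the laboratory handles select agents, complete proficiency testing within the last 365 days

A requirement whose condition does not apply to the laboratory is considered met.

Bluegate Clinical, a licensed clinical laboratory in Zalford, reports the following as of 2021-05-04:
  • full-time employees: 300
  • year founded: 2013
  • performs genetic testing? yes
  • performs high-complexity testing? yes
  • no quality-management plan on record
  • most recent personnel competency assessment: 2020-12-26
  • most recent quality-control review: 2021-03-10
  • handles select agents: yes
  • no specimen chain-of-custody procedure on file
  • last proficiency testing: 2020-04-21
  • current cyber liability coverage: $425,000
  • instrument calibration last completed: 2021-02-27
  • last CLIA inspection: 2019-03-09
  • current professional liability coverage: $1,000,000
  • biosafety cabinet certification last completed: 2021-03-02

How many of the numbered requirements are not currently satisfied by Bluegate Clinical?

1. condition 'performs genetic testing' holds; instrument calibration 66 days ago vs limit 60 → not met
2. condition 'performs high-complexity testing' holds; quality-control review 55 days ago vs limit 45 → not met
3. specimen chain-of-custody procedure absent → not met
4. professional liability coverage $1,000,000 < $1,225,000 → not met
5. personnel competency assessment 129 days ago vs limit 120 → not met
6. biosafety cabinet certification 63 days ago vs limit 60 → not met
7. cyber liability coverage $425,000 < $450,000 → not met
8. quality-management plan absent → not met
9. CLIA inspection 787 days ago vs limit 730 → not met
10. condition 'handles select agents' holds; proficiency testing 378 days ago vs limit 365 → not met
Not met: 10 of 10

10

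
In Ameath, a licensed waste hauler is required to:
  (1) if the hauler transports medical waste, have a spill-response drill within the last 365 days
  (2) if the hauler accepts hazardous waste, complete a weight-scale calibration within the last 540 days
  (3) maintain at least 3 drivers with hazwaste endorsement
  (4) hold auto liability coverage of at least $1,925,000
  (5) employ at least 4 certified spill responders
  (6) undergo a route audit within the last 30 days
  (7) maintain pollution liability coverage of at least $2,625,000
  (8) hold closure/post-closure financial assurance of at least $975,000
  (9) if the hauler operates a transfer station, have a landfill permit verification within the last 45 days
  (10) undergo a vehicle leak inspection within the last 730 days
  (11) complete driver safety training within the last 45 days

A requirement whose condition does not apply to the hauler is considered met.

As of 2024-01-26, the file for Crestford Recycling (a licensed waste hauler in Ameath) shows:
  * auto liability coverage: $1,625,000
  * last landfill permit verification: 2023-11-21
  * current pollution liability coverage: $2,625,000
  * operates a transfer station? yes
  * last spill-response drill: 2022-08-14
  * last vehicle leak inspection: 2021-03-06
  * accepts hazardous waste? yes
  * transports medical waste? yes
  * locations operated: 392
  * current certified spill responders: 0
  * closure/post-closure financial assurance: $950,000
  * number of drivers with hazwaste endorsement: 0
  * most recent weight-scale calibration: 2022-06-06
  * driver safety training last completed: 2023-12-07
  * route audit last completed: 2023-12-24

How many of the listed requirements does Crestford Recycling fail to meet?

1. condition 'transports medical waste' holds; spill-response drill 530 days ago vs limit 365 → not met
2. condition 'accepts hazardous waste' holds; weight-scale calibration 599 days ago vs limit 540 → not met
3. drivers with hazwaste endorsement 0 < 3 → not met
4. auto liability coverage $1,625,000 < $1,925,000 → not met
5. certified spill responders 0 < 4 → not met
6. route audit 33 days ago vs limit 30 → not met
7. pollution liability coverage $2,625,000 ≥ $2,625,000 → met
8. closure/post-closure financial assurance $950,000 < $975,000 → not met
9. condition 'operates a transfer station' holds; landfill permit verification 66 days ago vs limit 45 → not met
10. vehicle leak inspection 1056 days ago vs limit 730 → not met
11. driver safety training 50 days ago vs limit 45 → not met
Not met: 10 of 11

10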